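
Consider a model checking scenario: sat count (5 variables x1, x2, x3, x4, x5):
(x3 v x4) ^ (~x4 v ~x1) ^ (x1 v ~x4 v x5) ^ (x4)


CNF with 4 clauses over 5 vars (32 assignments).
An assignment satisfies CNF iff every clause has >=1 true literal.
Check each row (bits = x1,x2,x3,x4,x5; clause T/F shown):
  row 0 [00000]: clauses=FTTF -> 0
  row 1 [00001]: clauses=FTTF -> 0
  row 2 [00010]: clauses=TTFT -> 0
  row 3 [00011]: clauses=TTTT -> 1
  row 4 [00100]: clauses=TTTF -> 0
  row 5 [00101]: clauses=TTTF -> 0
  row 6 [00110]: clauses=TTFT -> 0
  row 7 [00111]: clauses=TTTT -> 1
  row 8 [01000]: clauses=FTTF -> 0
  row 9 [01001]: clauses=FTTF -> 0
  row 10 [01010]: clauses=TTFT -> 0
  row 11 [01011]: clauses=TTTT -> 1
  row 12 [01100]: clauses=TTTF -> 0
  row 13 [01101]: clauses=TTTF -> 0
  row 14 [01110]: clauses=TTFT -> 0
  row 15 [01111]: clauses=TTTT -> 1
  row 16 [10000]: clauses=FTTF -> 0
  row 17 [10001]: clauses=FTTF -> 0
  row 18 [10010]: clauses=TFTT -> 0
  row 19 [10011]: clauses=TFTT -> 0
  row 20 [10100]: clauses=TTTF -> 0
  row 21 [10101]: clauses=TTTF -> 0
  row 22 [10110]: clauses=TFTT -> 0
  row 23 [10111]: clauses=TFTT -> 0
  row 24 [11000]: clauses=FTTF -> 0
  row 25 [11001]: clauses=FTTF -> 0
  row 26 [11010]: clauses=TFTT -> 0
  row 27 [11011]: clauses=TFTT -> 0
  row 28 [11100]: clauses=TTTF -> 0
  row 29 [11101]: clauses=TTTF -> 0
  row 30 [11110]: clauses=TFTT -> 0
  row 31 [11111]: clauses=TFTT -> 0
Full result column, 8 rows per line (x1,x2 fixed per line; x3,x4,x5 runs 000..111 left to right):
  rows 0-7 [x1,x2=00]: 00010001  (ones: 2)
  rows 8-15 [x1,x2=01]: 00010001  (ones: 2)
  rows 16-23 [x1,x2=10]: 00000000  (ones: 0)
  rows 24-31 [x1,x2=11]: 00000000  (ones: 0)
Satisfying assignments = 2+2+0+0 = 4

4


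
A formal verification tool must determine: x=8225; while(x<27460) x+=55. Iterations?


Step 1: x goes from 8225 toward 27460 by 55; the body runs while x<27460, so iterations = ceil((bound-start)/step)
Step 2: Distance=19235
Step 3: ceil(19235/55)=350

350


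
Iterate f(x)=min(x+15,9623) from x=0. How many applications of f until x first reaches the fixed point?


Step 1: x=0, cap=9623, increment=15
Step 2: x grows by 15 each step until capped at 9623; fixed point is x=9623
Step 3: iterations = ceil(9623/15) = 642

642


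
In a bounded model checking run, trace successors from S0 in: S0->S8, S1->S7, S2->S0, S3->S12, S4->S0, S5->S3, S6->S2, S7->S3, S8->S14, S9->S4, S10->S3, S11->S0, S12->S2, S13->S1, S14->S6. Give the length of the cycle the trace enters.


Trace from S0 until a state repeats:
  S0 -> S8 -> S14 -> S6 -> S2 -> S0
S0 first seen at step 0, revisited at step 5.
Cycle length = 5 - 0 = 5

5


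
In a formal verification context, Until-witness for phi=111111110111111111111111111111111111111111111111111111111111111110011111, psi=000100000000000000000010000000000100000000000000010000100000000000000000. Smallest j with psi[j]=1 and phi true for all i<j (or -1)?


(phi U psi) at 0: need smallest j with psi[j]=1 and phi[i]=1 for all i in [0,j).
Scan from step 0:
  step 0: phi=1, psi=0 -> continue
  step 1: phi=1, psi=0 -> continue
  step 2: phi=1, psi=0 -> continue
  step 3: psi=1 and phi held for [0,3) -> witness found
Witness step = 3

3


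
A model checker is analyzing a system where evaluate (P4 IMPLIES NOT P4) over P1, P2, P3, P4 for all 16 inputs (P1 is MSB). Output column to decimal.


Formula: (P4 IMPLIES NOT P4) over P1, P2, P3, P4 (16 rows)
Evaluate each row (bits = P1,P2,P3,P4, MSB first):
  row 0 [0000]: (0 IMPLIES NOT 0) -> 1
  row 1 [0001]: (1 IMPLIES NOT 1) -> 0
  row 2 [0010]: (0 IMPLIES NOT 0) -> 1
  row 3 [0011]: (1 IMPLIES NOT 1) -> 0
  row 4 [0100]: (0 IMPLIES NOT 0) -> 1
  row 5 [0101]: (1 IMPLIES NOT 1) -> 0
  row 6 [0110]: (0 IMPLIES NOT 0) -> 1
  row 7 [0111]: (1 IMPLIES NOT 1) -> 0
  row 8 [1000]: (0 IMPLIES NOT 0) -> 1
  row 9 [1001]: (1 IMPLIES NOT 1) -> 0
  row 10 [1010]: (0 IMPLIES NOT 0) -> 1
  row 11 [1011]: (1 IMPLIES NOT 1) -> 0
  row 12 [1100]: (0 IMPLIES NOT 0) -> 1
  row 13 [1101]: (1 IMPLIES NOT 1) -> 0
  row 14 [1110]: (0 IMPLIES NOT 0) -> 1
  row 15 [1111]: (1 IMPLIES NOT 1) -> 0
Full result column, 4 rows per line (P1,P2 fixed per line; P3,P4 runs 00..11 left to right):
  rows 0-3 [P1,P2=00]: 1010  = hex A
  rows 4-7 [P1,P2=01]: 1010  = hex A
  rows 8-11 [P1,P2=10]: 1010  = hex A
  rows 12-15 [P1,P2=11]: 1010  = hex A
Output column (row 0 .. row 15) = 1010101010101010
Output column grouped in 4s = 1010 1010 1010 1010 = 0xAAAA
Convert to decimal digit by digit (value = value*16 + digit):
  A -> 10
  10*16 + 10 (A) = 170
  170*16 + 10 (A) = 2730
  2730*16 + 10 (A) = 43690
Decimal = 43690

43690


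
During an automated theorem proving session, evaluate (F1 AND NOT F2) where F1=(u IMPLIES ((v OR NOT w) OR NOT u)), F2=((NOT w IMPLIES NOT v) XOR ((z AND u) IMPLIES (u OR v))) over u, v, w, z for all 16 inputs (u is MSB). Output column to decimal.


F1 = (u IMPLIES ((v OR NOT w) OR NOT u))
F2 = ((NOT w IMPLIES NOT v) XOR ((z AND u) IMPLIES (u OR v)))
Counterexample to F1=>F2 is where F1=1 and F2=0.
Evaluate each row (bits = u,v,w,z, MSB first):
  row 0 [0000]: F1=1 F2=0 -> F1&~F2 -> 1
  row 1 [0001]: F1=1 F2=0 -> F1&~F2 -> 1
  row 2 [0010]: F1=1 F2=0 -> F1&~F2 -> 1
  row 3 [0011]: F1=1 F2=0 -> F1&~F2 -> 1
  row 4 [0100]: F1=1 F2=1 -> F1&~F2 -> 0
  row 5 [0101]: F1=1 F2=1 -> F1&~F2 -> 0
  row 6 [0110]: F1=1 F2=0 -> F1&~F2 -> 1
  row 7 [0111]: F1=1 F2=0 -> F1&~F2 -> 1
  row 8 [1000]: F1=1 F2=0 -> F1&~F2 -> 1
  row 9 [1001]: F1=1 F2=0 -> F1&~F2 -> 1
  row 10 [1010]: F1=0 F2=0 -> F1&~F2 -> 0
  row 11 [1011]: F1=0 F2=0 -> F1&~F2 -> 0
  row 12 [1100]: F1=1 F2=1 -> F1&~F2 -> 0
  row 13 [1101]: F1=1 F2=1 -> F1&~F2 -> 0
  row 14 [1110]: F1=1 F2=0 -> F1&~F2 -> 1
  row 15 [1111]: F1=1 F2=0 -> F1&~F2 -> 1
Full result column, 4 rows per line (u,v fixed per line; w,z runs 00..11 left to right):
  rows 0-3 [u,v=00]: 1111  = hex F
  rows 4-7 [u,v=01]: 0011  = hex 3
  rows 8-11 [u,v=10]: 1100  = hex C
  rows 12-15 [u,v=11]: 0011  = hex 3
Counterexample vector (row 0 .. row 15) = 1111001111000011
Output column grouped in 4s = 1111 0011 1100 0011 = 0xF3C3
Convert to decimal digit by digit (value = value*16 + digit):
  F -> 15
  15*16 + 3 = 243
  243*16 + 12 (C) = 3900
  3900*16 + 3 = 62403
Decimal = 62403

62403


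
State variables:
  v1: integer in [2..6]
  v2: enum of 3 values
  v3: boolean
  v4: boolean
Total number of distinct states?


State space = product of domain sizes of all variables.
Domain sizes:
  v1 (integer in [2..6]): 5
  v2 (enum of 3 values): 3
  v3 (boolean): 2
  v4 (boolean): 2
Product = 5 * 3 * 2 * 2 = 60

60


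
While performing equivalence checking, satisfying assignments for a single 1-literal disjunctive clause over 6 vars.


Step 1: Total=2^6=64
Step 2: Unsat when all 1 false: 2^5=32
Step 3: Sat=64-32=32

32


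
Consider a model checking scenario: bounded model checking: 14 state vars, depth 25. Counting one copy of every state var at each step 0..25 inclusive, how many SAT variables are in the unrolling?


BMC unrolls to depth k, creating one copy of each state var for steps 0..k.
Step count = 25 + 1 = 26 (steps 0 through 25)
Vars per step = 14
Total = 14 * 26 = 364

364


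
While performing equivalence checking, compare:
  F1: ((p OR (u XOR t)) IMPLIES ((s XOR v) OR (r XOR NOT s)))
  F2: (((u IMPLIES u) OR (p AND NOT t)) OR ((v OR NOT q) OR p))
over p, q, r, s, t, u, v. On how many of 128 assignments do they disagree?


F1 = ((p OR (u XOR t)) IMPLIES ((s XOR v) OR (r XOR NOT s)))
F2 = (((u IMPLIES u) OR (p AND NOT t)) OR ((v OR NOT q) OR p))
Evaluate both on each of 128 rows (bits = p,q,r,s,t,u,v):
  row 0 [0000000]: F1=1 F2=1 -> 0
  row 1 [0000001]: F1=1 F2=1 -> 0
  row 2 [0000010]: F1=1 F2=1 -> 0
  row 3 [0000011]: F1=1 F2=1 -> 0
  row 4 [0000100]: F1=1 F2=1 -> 0
  (every remaining row is evaluated the same way; all 128 results are listed next)
Full result column, 8 rows per line (p,q,r,s fixed per line; t,u,v runs 000..111 left to right):
  rows 0-7 [p,q,r,s=0000]: 00000000  (ones: 0)
  rows 8-15 [p,q,r,s=0001]: 00010100  (ones: 2)
  rows 16-23 [p,q,r,s=0010]: 00101000  (ones: 2)
  rows 24-31 [p,q,r,s=0011]: 00000000  (ones: 0)
  rows 32-39 [p,q,r,s=0100]: 00000000  (ones: 0)
  rows 40-47 [p,q,r,s=0101]: 00010100  (ones: 2)
  rows 48-55 [p,q,r,s=0110]: 00101000  (ones: 2)
  rows 56-63 [p,q,r,s=0111]: 00000000  (ones: 0)
  rows 64-71 [p,q,r,s=1000]: 00000000  (ones: 0)
  rows 72-79 [p,q,r,s=1001]: 01010101  (ones: 4)
  rows 80-87 [p,q,r,s=1010]: 10101010  (ones: 4)
  rows 88-95 [p,q,r,s=1011]: 00000000  (ones: 0)
  rows 96-103 [p,q,r,s=1100]: 00000000  (ones: 0)
  rows 104-111 [p,q,r,s=1101]: 01010101  (ones: 4)
  rows 112-119 [p,q,r,s=1110]: 10101010  (ones: 4)
  rows 120-127 [p,q,r,s=1111]: 00000000  (ones: 0)
Disagreements = 0+2+2+0+0+2+2+0+0+4+4+0+0+4+4+0 = 24

24


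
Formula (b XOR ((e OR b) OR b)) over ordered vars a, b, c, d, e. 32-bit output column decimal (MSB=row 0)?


Formula: (b XOR ((e OR b) OR b)) over a, b, c, d, e (32 rows)
Evaluate each row (bits = a,b,c,d,e, MSB first):
  row 0 [00000]: (0 XOR ((0 OR 0) OR 0)) -> 0
  row 1 [00001]: (0 XOR ((1 OR 0) OR 0)) -> 1
  row 2 [00010]: (0 XOR ((0 OR 0) OR 0)) -> 0
  row 3 [00011]: (0 XOR ((1 OR 0) OR 0)) -> 1
  row 4 [00100]: (0 XOR ((0 OR 0) OR 0)) -> 0
  row 5 [00101]: (0 XOR ((1 OR 0) OR 0)) -> 1
  row 6 [00110]: (0 XOR ((0 OR 0) OR 0)) -> 0
  row 7 [00111]: (0 XOR ((1 OR 0) OR 0)) -> 1
  row 8 [01000]: (1 XOR ((0 OR 1) OR 1)) -> 0
  row 9 [01001]: (1 XOR ((1 OR 1) OR 1)) -> 0
  row 10 [01010]: (1 XOR ((0 OR 1) OR 1)) -> 0
  row 11 [01011]: (1 XOR ((1 OR 1) OR 1)) -> 0
  row 12 [01100]: (1 XOR ((0 OR 1) OR 1)) -> 0
  row 13 [01101]: (1 XOR ((1 OR 1) OR 1)) -> 0
  row 14 [01110]: (1 XOR ((0 OR 1) OR 1)) -> 0
  row 15 [01111]: (1 XOR ((1 OR 1) OR 1)) -> 0
  row 16 [10000]: (0 XOR ((0 OR 0) OR 0)) -> 0
  row 17 [10001]: (0 XOR ((1 OR 0) OR 0)) -> 1
  row 18 [10010]: (0 XOR ((0 OR 0) OR 0)) -> 0
  row 19 [10011]: (0 XOR ((1 OR 0) OR 0)) -> 1
  row 20 [10100]: (0 XOR ((0 OR 0) OR 0)) -> 0
  row 21 [10101]: (0 XOR ((1 OR 0) OR 0)) -> 1
  row 22 [10110]: (0 XOR ((0 OR 0) OR 0)) -> 0
  row 23 [10111]: (0 XOR ((1 OR 0) OR 0)) -> 1
  row 24 [11000]: (1 XOR ((0 OR 1) OR 1)) -> 0
  row 25 [11001]: (1 XOR ((1 OR 1) OR 1)) -> 0
  row 26 [11010]: (1 XOR ((0 OR 1) OR 1)) -> 0
  row 27 [11011]: (1 XOR ((1 OR 1) OR 1)) -> 0
  row 28 [11100]: (1 XOR ((0 OR 1) OR 1)) -> 0
  row 29 [11101]: (1 XOR ((1 OR 1) OR 1)) -> 0
  row 30 [11110]: (1 XOR ((0 OR 1) OR 1)) -> 0
  row 31 [11111]: (1 XOR ((1 OR 1) OR 1)) -> 0
Full result column, 4 rows per line (a,b,c fixed per line; d,e runs 00..11 left to right):
  rows 0-3 [a,b,c=000]: 0101  = hex 5
  rows 4-7 [a,b,c=001]: 0101  = hex 5
  rows 8-11 [a,b,c=010]: 0000  = hex 0
  rows 12-15 [a,b,c=011]: 0000  = hex 0
  rows 16-19 [a,b,c=100]: 0101  = hex 5
  rows 20-23 [a,b,c=101]: 0101  = hex 5
  rows 24-27 [a,b,c=110]: 0000  = hex 0
  rows 28-31 [a,b,c=111]: 0000  = hex 0
Output column (row 0 .. row 31) = 01010101000000000101010100000000
Output column grouped in 4s = 0101 0101 0000 0000 0101 0101 0000 0000 = 0x55005500
Convert to decimal digit by digit (value = value*16 + digit):
  5 -> 5
  5*16 + 5 = 85
  85*16 + 0 = 1360
  1360*16 + 0 = 21760
  21760*16 + 5 = 348165
  348165*16 + 5 = 5570645
  5570645*16 + 0 = 89130320
  89130320*16 + 0 = 1426085120
Decimal = 1426085120

1426085120


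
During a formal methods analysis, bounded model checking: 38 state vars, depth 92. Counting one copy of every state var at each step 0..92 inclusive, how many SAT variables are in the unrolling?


BMC unrolls to depth k, creating one copy of each state var for steps 0..k.
Step count = 92 + 1 = 93 (steps 0 through 92)
Vars per step = 38
Total = 38 * 93 = 3534

3534


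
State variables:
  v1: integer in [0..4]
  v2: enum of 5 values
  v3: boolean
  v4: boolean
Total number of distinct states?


State space = product of domain sizes of all variables.
Domain sizes:
  v1 (integer in [0..4]): 5
  v2 (enum of 5 values): 5
  v3 (boolean): 2
  v4 (boolean): 2
Product = 5 * 5 * 2 * 2 = 100

100


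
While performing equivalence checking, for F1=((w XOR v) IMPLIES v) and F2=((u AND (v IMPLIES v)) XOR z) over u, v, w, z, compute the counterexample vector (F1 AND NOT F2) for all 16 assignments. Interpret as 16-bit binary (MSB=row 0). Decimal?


F1 = ((w XOR v) IMPLIES v)
F2 = ((u AND (v IMPLIES v)) XOR z)
Counterexample to F1=>F2 is where F1=1 and F2=0.
Evaluate each row (bits = u,v,w,z, MSB first):
  row 0 [0000]: F1=1 F2=0 -> F1&~F2 -> 1
  row 1 [0001]: F1=1 F2=1 -> F1&~F2 -> 0
  row 2 [0010]: F1=0 F2=0 -> F1&~F2 -> 0
  row 3 [0011]: F1=0 F2=1 -> F1&~F2 -> 0
  row 4 [0100]: F1=1 F2=0 -> F1&~F2 -> 1
  row 5 [0101]: F1=1 F2=1 -> F1&~F2 -> 0
  row 6 [0110]: F1=1 F2=0 -> F1&~F2 -> 1
  row 7 [0111]: F1=1 F2=1 -> F1&~F2 -> 0
  row 8 [1000]: F1=1 F2=1 -> F1&~F2 -> 0
  row 9 [1001]: F1=1 F2=0 -> F1&~F2 -> 1
  row 10 [1010]: F1=0 F2=1 -> F1&~F2 -> 0
  row 11 [1011]: F1=0 F2=0 -> F1&~F2 -> 0
  row 12 [1100]: F1=1 F2=1 -> F1&~F2 -> 0
  row 13 [1101]: F1=1 F2=0 -> F1&~F2 -> 1
  row 14 [1110]: F1=1 F2=1 -> F1&~F2 -> 0
  row 15 [1111]: F1=1 F2=0 -> F1&~F2 -> 1
Full result column, 4 rows per line (u,v fixed per line; w,z runs 00..11 left to right):
  rows 0-3 [u,v=00]: 1000  = hex 8
  rows 4-7 [u,v=01]: 1010  = hex A
  rows 8-11 [u,v=10]: 0100  = hex 4
  rows 12-15 [u,v=11]: 0101  = hex 5
Counterexample vector (row 0 .. row 15) = 1000101001000101
Output column grouped in 4s = 1000 1010 0100 0101 = 0x8A45
Convert to decimal digit by digit (value = value*16 + digit):
  8 -> 8
  8*16 + 10 (A) = 138
  138*16 + 4 = 2212
  2212*16 + 5 = 35397
Decimal = 35397

35397


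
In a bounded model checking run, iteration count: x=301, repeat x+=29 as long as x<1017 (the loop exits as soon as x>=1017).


Step 1: x goes from 301 toward 1017 by 29; the body runs while x<1017, so iterations = ceil((bound-start)/step)
Step 2: Distance=716
Step 3: ceil(716/29)=25

25


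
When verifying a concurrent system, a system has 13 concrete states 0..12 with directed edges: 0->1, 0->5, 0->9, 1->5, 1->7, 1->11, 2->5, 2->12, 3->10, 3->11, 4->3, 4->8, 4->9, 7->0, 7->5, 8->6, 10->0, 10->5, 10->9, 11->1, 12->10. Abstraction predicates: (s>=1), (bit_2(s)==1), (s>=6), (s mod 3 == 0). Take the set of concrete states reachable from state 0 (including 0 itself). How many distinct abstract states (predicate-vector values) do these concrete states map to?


BFS from 0:
Concrete reachable: {0, 1, 5, 7, 9, 11}
Abstract via predicates (s>=1), (bit_2(s)==1), (s>=6), (s mod 3 == 0):
  (0,0,0,1) <- {0}
  (1,0,0,0) <- {1}
  (1,0,1,0) <- {11}
  (1,0,1,1) <- {9}
  (1,1,0,0) <- {5}
  (1,1,1,0) <- {7}
Distinct abstract states = 6

6


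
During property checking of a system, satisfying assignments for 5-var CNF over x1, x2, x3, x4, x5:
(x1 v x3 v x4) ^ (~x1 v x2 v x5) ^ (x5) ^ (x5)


CNF with 4 clauses over 5 vars (32 assignments).
An assignment satisfies CNF iff every clause has >=1 true literal.
Check each row (bits = x1,x2,x3,x4,x5; clause T/F shown):
  row 0 [00000]: clauses=FTFF -> 0
  row 1 [00001]: clauses=FTTT -> 0
  row 2 [00010]: clauses=TTFF -> 0
  row 3 [00011]: clauses=TTTT -> 1
  row 4 [00100]: clauses=TTFF -> 0
  row 5 [00101]: clauses=TTTT -> 1
  row 6 [00110]: clauses=TTFF -> 0
  row 7 [00111]: clauses=TTTT -> 1
  row 8 [01000]: clauses=FTFF -> 0
  row 9 [01001]: clauses=FTTT -> 0
  row 10 [01010]: clauses=TTFF -> 0
  row 11 [01011]: clauses=TTTT -> 1
  row 12 [01100]: clauses=TTFF -> 0
  row 13 [01101]: clauses=TTTT -> 1
  row 14 [01110]: clauses=TTFF -> 0
  row 15 [01111]: clauses=TTTT -> 1
  row 16 [10000]: clauses=TFFF -> 0
  row 17 [10001]: clauses=TTTT -> 1
  row 18 [10010]: clauses=TFFF -> 0
  row 19 [10011]: clauses=TTTT -> 1
  row 20 [10100]: clauses=TFFF -> 0
  row 21 [10101]: clauses=TTTT -> 1
  row 22 [10110]: clauses=TFFF -> 0
  row 23 [10111]: clauses=TTTT -> 1
  row 24 [11000]: clauses=TTFF -> 0
  row 25 [11001]: clauses=TTTT -> 1
  row 26 [11010]: clauses=TTFF -> 0
  row 27 [11011]: clauses=TTTT -> 1
  row 28 [11100]: clauses=TTFF -> 0
  row 29 [11101]: clauses=TTTT -> 1
  row 30 [11110]: clauses=TTFF -> 0
  row 31 [11111]: clauses=TTTT -> 1
Full result column, 8 rows per line (x1,x2 fixed per line; x3,x4,x5 runs 000..111 left to right):
  rows 0-7 [x1,x2=00]: 00010101  (ones: 3)
  rows 8-15 [x1,x2=01]: 00010101  (ones: 3)
  rows 16-23 [x1,x2=10]: 01010101  (ones: 4)
  rows 24-31 [x1,x2=11]: 01010101  (ones: 4)
Satisfying assignments = 3+3+4+4 = 14

14


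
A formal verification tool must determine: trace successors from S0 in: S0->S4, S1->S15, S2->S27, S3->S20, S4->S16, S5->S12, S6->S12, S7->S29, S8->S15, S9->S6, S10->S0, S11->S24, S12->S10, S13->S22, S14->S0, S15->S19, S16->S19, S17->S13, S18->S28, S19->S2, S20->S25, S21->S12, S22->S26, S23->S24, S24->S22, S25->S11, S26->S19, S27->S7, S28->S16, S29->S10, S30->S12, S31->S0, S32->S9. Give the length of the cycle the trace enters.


Trace from S0 until a state repeats:
  S0 -> S4 -> S16 -> S19 -> S2 -> S27 -> S7 -> S29 -> S10 -> S0
S0 first seen at step 0, revisited at step 9.
Cycle length = 9 - 0 = 9

9


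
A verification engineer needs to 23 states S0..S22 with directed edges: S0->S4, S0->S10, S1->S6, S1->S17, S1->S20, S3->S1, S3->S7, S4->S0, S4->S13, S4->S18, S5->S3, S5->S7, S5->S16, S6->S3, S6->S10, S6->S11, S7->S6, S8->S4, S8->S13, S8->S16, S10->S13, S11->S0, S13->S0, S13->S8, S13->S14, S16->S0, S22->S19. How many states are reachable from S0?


BFS from S0:
  layer 0: {S0}
  layer 1: {S4, S10}
  layer 2: {S13, S18}
  layer 3: {S8, S14}
  layer 4: {S16}
Reachable set: {S0, S4, S8, S10, S13, S14, S16, S18}
Count = 8

8


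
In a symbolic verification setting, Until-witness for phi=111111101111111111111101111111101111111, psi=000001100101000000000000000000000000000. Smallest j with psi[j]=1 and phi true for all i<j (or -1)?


(phi U psi) at 0: need smallest j with psi[j]=1 and phi[i]=1 for all i in [0,j).
Scan from step 0:
  step 0: phi=1, psi=0 -> continue
  step 1: phi=1, psi=0 -> continue
  step 2: phi=1, psi=0 -> continue
  step 3: phi=1, psi=0 -> continue
  step 5: psi=1 and phi held for [0,5) -> witness found
Witness step = 5

5


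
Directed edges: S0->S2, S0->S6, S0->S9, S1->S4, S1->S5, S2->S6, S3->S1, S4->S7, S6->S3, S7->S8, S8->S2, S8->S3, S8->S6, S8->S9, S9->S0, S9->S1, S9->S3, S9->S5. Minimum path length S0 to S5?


BFS layer-by-layer from S0:
  dist 0: {S0}
  dist 1: {S2, S6, S9}
  dist 2: {S1, S3, S5}
  -> S5 reached at distance 2
Shortest path length = 2

2


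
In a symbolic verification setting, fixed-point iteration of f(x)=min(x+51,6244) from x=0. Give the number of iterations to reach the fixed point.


Step 1: x=0, cap=6244, increment=51
Step 2: x grows by 51 each step until capped at 6244; fixed point is x=6244
Step 3: iterations = ceil(6244/51) = 123

123


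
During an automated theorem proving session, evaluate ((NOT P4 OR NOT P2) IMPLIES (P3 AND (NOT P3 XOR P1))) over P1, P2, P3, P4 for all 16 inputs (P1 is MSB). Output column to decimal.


Formula: ((NOT P4 OR NOT P2) IMPLIES (P3 AND (NOT P3 XOR P1))) over P1, P2, P3, P4 (16 rows)
Evaluate each row (bits = P1,P2,P3,P4, MSB first):
  row 0 [0000]: ((NOT 0 OR NOT 0) IMPLIES (0 AND (NOT 0 XOR 0))) -> 0
  row 1 [0001]: ((NOT 1 OR NOT 0) IMPLIES (0 AND (NOT 0 XOR 0))) -> 0
  row 2 [0010]: ((NOT 0 OR NOT 0) IMPLIES (1 AND (NOT 1 XOR 0))) -> 0
  row 3 [0011]: ((NOT 1 OR NOT 0) IMPLIES (1 AND (NOT 1 XOR 0))) -> 0
  row 4 [0100]: ((NOT 0 OR NOT 1) IMPLIES (0 AND (NOT 0 XOR 0))) -> 0
  row 5 [0101]: ((NOT 1 OR NOT 1) IMPLIES (0 AND (NOT 0 XOR 0))) -> 1
  row 6 [0110]: ((NOT 0 OR NOT 1) IMPLIES (1 AND (NOT 1 XOR 0))) -> 0
  row 7 [0111]: ((NOT 1 OR NOT 1) IMPLIES (1 AND (NOT 1 XOR 0))) -> 1
  row 8 [1000]: ((NOT 0 OR NOT 0) IMPLIES (0 AND (NOT 0 XOR 1))) -> 0
  row 9 [1001]: ((NOT 1 OR NOT 0) IMPLIES (0 AND (NOT 0 XOR 1))) -> 0
  row 10 [1010]: ((NOT 0 OR NOT 0) IMPLIES (1 AND (NOT 1 XOR 1))) -> 1
  row 11 [1011]: ((NOT 1 OR NOT 0) IMPLIES (1 AND (NOT 1 XOR 1))) -> 1
  row 12 [1100]: ((NOT 0 OR NOT 1) IMPLIES (0 AND (NOT 0 XOR 1))) -> 0
  row 13 [1101]: ((NOT 1 OR NOT 1) IMPLIES (0 AND (NOT 0 XOR 1))) -> 1
  row 14 [1110]: ((NOT 0 OR NOT 1) IMPLIES (1 AND (NOT 1 XOR 1))) -> 1
  row 15 [1111]: ((NOT 1 OR NOT 1) IMPLIES (1 AND (NOT 1 XOR 1))) -> 1
Full result column, 4 rows per line (P1,P2 fixed per line; P3,P4 runs 00..11 left to right):
  rows 0-3 [P1,P2=00]: 0000  = hex 0
  rows 4-7 [P1,P2=01]: 0101  = hex 5
  rows 8-11 [P1,P2=10]: 0011  = hex 3
  rows 12-15 [P1,P2=11]: 0111  = hex 7
Output column (row 0 .. row 15) = 0000010100110111
Output column grouped in 4s = 0000 0101 0011 0111 = 0x0537
Convert to decimal digit by digit (value = value*16 + digit):
  0 -> 0
  0*16 + 5 = 5
  5*16 + 3 = 83
  83*16 + 7 = 1335
Decimal = 1335

1335


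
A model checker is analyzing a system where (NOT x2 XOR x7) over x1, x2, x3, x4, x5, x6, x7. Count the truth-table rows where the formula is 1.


Formula: (NOT x2 XOR x7) over 7 vars (128 rows)
Evaluate each row (x1, x2, x3, x4, x5, x6, x7 as bits, MSB first):
  row 0 [0000000]: (NOT 0 XOR 0) -> 1
  row 1 [0000001]: (NOT 0 XOR 1) -> 0
  row 2 [0000010]: (NOT 0 XOR 0) -> 1
  row 3 [0000011]: (NOT 0 XOR 1) -> 0
  row 4 [0000100]: (NOT 0 XOR 0) -> 1
  (every remaining row is evaluated the same way; all 128 results are listed next)
Full result column, 8 rows per line (x1,x2,x3,x4 fixed per line; x5,x6,x7 runs 000..111 left to right):
  rows 0-7 [x1,x2,x3,x4=0000]: 10101010  (ones: 4)
  rows 8-15 [x1,x2,x3,x4=0001]: 10101010  (ones: 4)
  rows 16-23 [x1,x2,x3,x4=0010]: 10101010  (ones: 4)
  rows 24-31 [x1,x2,x3,x4=0011]: 10101010  (ones: 4)
  rows 32-39 [x1,x2,x3,x4=0100]: 01010101  (ones: 4)
  rows 40-47 [x1,x2,x3,x4=0101]: 01010101  (ones: 4)
  rows 48-55 [x1,x2,x3,x4=0110]: 01010101  (ones: 4)
  rows 56-63 [x1,x2,x3,x4=0111]: 01010101  (ones: 4)
  rows 64-71 [x1,x2,x3,x4=1000]: 10101010  (ones: 4)
  rows 72-79 [x1,x2,x3,x4=1001]: 10101010  (ones: 4)
  rows 80-87 [x1,x2,x3,x4=1010]: 10101010  (ones: 4)
  rows 88-95 [x1,x2,x3,x4=1011]: 10101010  (ones: 4)
  rows 96-103 [x1,x2,x3,x4=1100]: 01010101  (ones: 4)
  rows 104-111 [x1,x2,x3,x4=1101]: 01010101  (ones: 4)
  rows 112-119 [x1,x2,x3,x4=1110]: 01010101  (ones: 4)
  rows 120-127 [x1,x2,x3,x4=1111]: 01010101  (ones: 4)
Count of 1-rows = 4+4+4+4+4+4+4+4+4+4+4+4+4+4+4+4 = 64

64


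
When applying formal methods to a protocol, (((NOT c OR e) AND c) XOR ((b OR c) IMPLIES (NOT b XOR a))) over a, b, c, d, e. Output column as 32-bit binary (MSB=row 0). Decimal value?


Formula: (((NOT c OR e) AND c) XOR ((b OR c) IMPLIES (NOT b XOR a))) over a, b, c, d, e (32 rows)
Evaluate each row (bits = a,b,c,d,e, MSB first):
  row 0 [00000]: (((NOT 0 OR 0) AND 0) XOR ((0 OR 0) IMPLIES (NOT 0 XOR 0))) -> 1
  row 1 [00001]: (((NOT 0 OR 1) AND 0) XOR ((0 OR 0) IMPLIES (NOT 0 XOR 0))) -> 1
  row 2 [00010]: (((NOT 0 OR 0) AND 0) XOR ((0 OR 0) IMPLIES (NOT 0 XOR 0))) -> 1
  row 3 [00011]: (((NOT 0 OR 1) AND 0) XOR ((0 OR 0) IMPLIES (NOT 0 XOR 0))) -> 1
  row 4 [00100]: (((NOT 1 OR 0) AND 1) XOR ((0 OR 1) IMPLIES (NOT 0 XOR 0))) -> 1
  row 5 [00101]: (((NOT 1 OR 1) AND 1) XOR ((0 OR 1) IMPLIES (NOT 0 XOR 0))) -> 0
  row 6 [00110]: (((NOT 1 OR 0) AND 1) XOR ((0 OR 1) IMPLIES (NOT 0 XOR 0))) -> 1
  row 7 [00111]: (((NOT 1 OR 1) AND 1) XOR ((0 OR 1) IMPLIES (NOT 0 XOR 0))) -> 0
  row 8 [01000]: (((NOT 0 OR 0) AND 0) XOR ((1 OR 0) IMPLIES (NOT 1 XOR 0))) -> 0
  row 9 [01001]: (((NOT 0 OR 1) AND 0) XOR ((1 OR 0) IMPLIES (NOT 1 XOR 0))) -> 0
  row 10 [01010]: (((NOT 0 OR 0) AND 0) XOR ((1 OR 0) IMPLIES (NOT 1 XOR 0))) -> 0
  row 11 [01011]: (((NOT 0 OR 1) AND 0) XOR ((1 OR 0) IMPLIES (NOT 1 XOR 0))) -> 0
  row 12 [01100]: (((NOT 1 OR 0) AND 1) XOR ((1 OR 1) IMPLIES (NOT 1 XOR 0))) -> 0
  row 13 [01101]: (((NOT 1 OR 1) AND 1) XOR ((1 OR 1) IMPLIES (NOT 1 XOR 0))) -> 1
  row 14 [01110]: (((NOT 1 OR 0) AND 1) XOR ((1 OR 1) IMPLIES (NOT 1 XOR 0))) -> 0
  row 15 [01111]: (((NOT 1 OR 1) AND 1) XOR ((1 OR 1) IMPLIES (NOT 1 XOR 0))) -> 1
  row 16 [10000]: (((NOT 0 OR 0) AND 0) XOR ((0 OR 0) IMPLIES (NOT 0 XOR 1))) -> 1
  row 17 [10001]: (((NOT 0 OR 1) AND 0) XOR ((0 OR 0) IMPLIES (NOT 0 XOR 1))) -> 1
  row 18 [10010]: (((NOT 0 OR 0) AND 0) XOR ((0 OR 0) IMPLIES (NOT 0 XOR 1))) -> 1
  row 19 [10011]: (((NOT 0 OR 1) AND 0) XOR ((0 OR 0) IMPLIES (NOT 0 XOR 1))) -> 1
  row 20 [10100]: (((NOT 1 OR 0) AND 1) XOR ((0 OR 1) IMPLIES (NOT 0 XOR 1))) -> 0
  row 21 [10101]: (((NOT 1 OR 1) AND 1) XOR ((0 OR 1) IMPLIES (NOT 0 XOR 1))) -> 1
  row 22 [10110]: (((NOT 1 OR 0) AND 1) XOR ((0 OR 1) IMPLIES (NOT 0 XOR 1))) -> 0
  row 23 [10111]: (((NOT 1 OR 1) AND 1) XOR ((0 OR 1) IMPLIES (NOT 0 XOR 1))) -> 1
  row 24 [11000]: (((NOT 0 OR 0) AND 0) XOR ((1 OR 0) IMPLIES (NOT 1 XOR 1))) -> 1
  row 25 [11001]: (((NOT 0 OR 1) AND 0) XOR ((1 OR 0) IMPLIES (NOT 1 XOR 1))) -> 1
  row 26 [11010]: (((NOT 0 OR 0) AND 0) XOR ((1 OR 0) IMPLIES (NOT 1 XOR 1))) -> 1
  row 27 [11011]: (((NOT 0 OR 1) AND 0) XOR ((1 OR 0) IMPLIES (NOT 1 XOR 1))) -> 1
  row 28 [11100]: (((NOT 1 OR 0) AND 1) XOR ((1 OR 1) IMPLIES (NOT 1 XOR 1))) -> 1
  row 29 [11101]: (((NOT 1 OR 1) AND 1) XOR ((1 OR 1) IMPLIES (NOT 1 XOR 1))) -> 0
  row 30 [11110]: (((NOT 1 OR 0) AND 1) XOR ((1 OR 1) IMPLIES (NOT 1 XOR 1))) -> 1
  row 31 [11111]: (((NOT 1 OR 1) AND 1) XOR ((1 OR 1) IMPLIES (NOT 1 XOR 1))) -> 0
Full result column, 4 rows per line (a,b,c fixed per line; d,e runs 00..11 left to right):
  rows 0-3 [a,b,c=000]: 1111  = hex F
  rows 4-7 [a,b,c=001]: 1010  = hex A
  rows 8-11 [a,b,c=010]: 0000  = hex 0
  rows 12-15 [a,b,c=011]: 0101  = hex 5
  rows 16-19 [a,b,c=100]: 1111  = hex F
  rows 20-23 [a,b,c=101]: 0101  = hex 5
  rows 24-27 [a,b,c=110]: 1111  = hex F
  rows 28-31 [a,b,c=111]: 1010  = hex A
Output column (row 0 .. row 31) = 11111010000001011111010111111010
Output column grouped in 4s = 1111 1010 0000 0101 1111 0101 1111 1010 = 0xFA05F5FA
Convert to decimal digit by digit (value = value*16 + digit):
  F -> 15
  15*16 + 10 (A) = 250
  250*16 + 0 = 4000
  4000*16 + 5 = 64005
  64005*16 + 15 (F) = 1024095
  1024095*16 + 5 = 16385525
  16385525*16 + 15 (F) = 262168415
  262168415*16 + 10 (A) = 4194694650
Decimal = 4194694650

4194694650


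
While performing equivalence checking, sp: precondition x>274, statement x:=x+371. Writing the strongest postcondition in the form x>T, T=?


Formula: sp(P, x:=E) = exists old_x. (x = E[old_x/x]) AND P[old_x/x] (old_x is the value of x before the assignment; eliminate old_x by solving x = E[old_x/x] for old_x)
Step 1: Precondition P: x>274, i.e. old_x > 274
Step 2: Assignment gives x = old_x + 371, so old_x = x - 371
Step 3: Substitute into P: x - 371 > 274
Step 4: Simplify: x > 274+371 = 645

645


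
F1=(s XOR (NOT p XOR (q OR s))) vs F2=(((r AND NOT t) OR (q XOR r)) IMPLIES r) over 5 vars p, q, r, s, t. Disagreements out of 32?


F1 = (s XOR (NOT p XOR (q OR s)))
F2 = (((r AND NOT t) OR (q XOR r)) IMPLIES r)
Evaluate both on each of 32 rows (bits = p,q,r,s,t):
  row 0 [00000]: F1=1 F2=1 -> 0
  row 1 [00001]: F1=1 F2=1 -> 0
  row 2 [00010]: F1=1 F2=1 -> 0
  row 3 [00011]: F1=1 F2=1 -> 0
  row 4 [00100]: F1=1 F2=1 -> 0
  row 5 [00101]: F1=1 F2=1 -> 0
  row 6 [00110]: F1=1 F2=1 -> 0
  row 7 [00111]: F1=1 F2=1 -> 0
  row 8 [01000]: F1=0 F2=0 -> 0
  row 9 [01001]: F1=0 F2=0 -> 0
  row 10 [01010]: F1=1 F2=0 (differ) -> 1
  row 11 [01011]: F1=1 F2=0 (differ) -> 1
  row 12 [01100]: F1=0 F2=1 (differ) -> 1
  row 13 [01101]: F1=0 F2=1 (differ) -> 1
  row 14 [01110]: F1=1 F2=1 -> 0
  row 15 [01111]: F1=1 F2=1 -> 0
  row 16 [10000]: F1=0 F2=1 (differ) -> 1
  row 17 [10001]: F1=0 F2=1 (differ) -> 1
  row 18 [10010]: F1=0 F2=1 (differ) -> 1
  row 19 [10011]: F1=0 F2=1 (differ) -> 1
  row 20 [10100]: F1=0 F2=1 (differ) -> 1
  row 21 [10101]: F1=0 F2=1 (differ) -> 1
  row 22 [10110]: F1=0 F2=1 (differ) -> 1
  row 23 [10111]: F1=0 F2=1 (differ) -> 1
  row 24 [11000]: F1=1 F2=0 (differ) -> 1
  row 25 [11001]: F1=1 F2=0 (differ) -> 1
  row 26 [11010]: F1=0 F2=0 -> 0
  row 27 [11011]: F1=0 F2=0 -> 0
  row 28 [11100]: F1=1 F2=1 -> 0
  row 29 [11101]: F1=1 F2=1 -> 0
  row 30 [11110]: F1=0 F2=1 (differ) -> 1
  row 31 [11111]: F1=0 F2=1 (differ) -> 1
Full result column, 8 rows per line (p,q fixed per line; r,s,t runs 000..111 left to right):
  rows 0-7 [p,q=00]: 00000000  (ones: 0)
  rows 8-15 [p,q=01]: 00111100  (ones: 4)
  rows 16-23 [p,q=10]: 11111111  (ones: 8)
  rows 24-31 [p,q=11]: 11000011  (ones: 4)
Disagreements = 0+4+8+4 = 16

16


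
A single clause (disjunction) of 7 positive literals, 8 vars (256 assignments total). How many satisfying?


Step 1: Total=2^8=256
Step 2: Unsat when all 7 false: 2^1=2
Step 3: Sat=256-2=254

254


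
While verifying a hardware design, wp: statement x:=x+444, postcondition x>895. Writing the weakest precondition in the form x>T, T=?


Formula: wp(x:=E, P) = P[E/x] (substitute E for x in postcondition)
Step 1: Postcondition: x>895
Step 2: Substitute x+444 for x: x+444>895
Step 3: Solve for x: x > 895-444 = 451

451


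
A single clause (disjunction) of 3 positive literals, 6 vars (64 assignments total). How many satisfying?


Step 1: Total=2^6=64
Step 2: Unsat when all 3 false: 2^3=8
Step 3: Sat=64-8=56

56


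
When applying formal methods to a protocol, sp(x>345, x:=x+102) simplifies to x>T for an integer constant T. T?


Formula: sp(P, x:=E) = exists old_x. (x = E[old_x/x]) AND P[old_x/x] (old_x is the value of x before the assignment; eliminate old_x by solving x = E[old_x/x] for old_x)
Step 1: Precondition P: x>345, i.e. old_x > 345
Step 2: Assignment gives x = old_x + 102, so old_x = x - 102
Step 3: Substitute into P: x - 102 > 345
Step 4: Simplify: x > 345+102 = 447

447


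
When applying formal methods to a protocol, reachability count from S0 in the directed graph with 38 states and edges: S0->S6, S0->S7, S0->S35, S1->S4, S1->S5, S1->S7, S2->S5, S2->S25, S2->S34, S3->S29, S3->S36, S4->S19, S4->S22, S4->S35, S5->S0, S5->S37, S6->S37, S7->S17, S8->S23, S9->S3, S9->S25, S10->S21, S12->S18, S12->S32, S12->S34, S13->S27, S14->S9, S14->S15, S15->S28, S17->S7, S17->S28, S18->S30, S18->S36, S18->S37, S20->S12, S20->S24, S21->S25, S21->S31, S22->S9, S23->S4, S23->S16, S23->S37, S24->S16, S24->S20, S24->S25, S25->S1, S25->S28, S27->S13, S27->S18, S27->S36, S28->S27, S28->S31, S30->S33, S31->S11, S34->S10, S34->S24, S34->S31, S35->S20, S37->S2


BFS from S0:
  layer 0: {S0}
  layer 1: {S6, S7, S35}
  layer 2: {S17, S20, S37}
  layer 3: {S2, S12, S24, S28}
  layer 4: {S5, S16, S18, S25, S27, S31, S32, S34}
  layer 5: {S1, S10, S11, S13, S30, S36}
  layer 6: {S4, S21, S33}
  layer 7: {S19, S22}
  layer 8: {S9}
  layer 9: {S3}
  layer 10: {S29}
Reachable set: {S0, S1, S2, S3, S4, S5, S6, S7, S9, S10, S11, S12, S13, S16, S17, S18, S19, S20, S21, S22, S24, S25, S27, S28, S29, S30, S31, S32, S33, S34, S35, S36, S37}
Count = 33

33


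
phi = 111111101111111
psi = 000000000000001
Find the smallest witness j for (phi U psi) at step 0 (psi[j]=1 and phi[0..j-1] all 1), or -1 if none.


(phi U psi) at 0: need smallest j with psi[j]=1 and phi[i]=1 for all i in [0,j).
Scan from step 0:
  step 0: phi=1, psi=0 -> continue
  step 1: phi=1, psi=0 -> continue
  step 2: phi=1, psi=0 -> continue
  step 3: phi=1, psi=0 -> continue
  step 7: phi=0 -> phi-prefix broken from here
  step 14: psi=1 but phi already failed -> not a witness
  end of trace: no witness -> -1
Witness step = -1

-1


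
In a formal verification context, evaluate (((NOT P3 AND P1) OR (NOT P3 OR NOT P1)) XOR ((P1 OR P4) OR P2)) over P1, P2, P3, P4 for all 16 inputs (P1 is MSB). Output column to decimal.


Formula: (((NOT P3 AND P1) OR (NOT P3 OR NOT P1)) XOR ((P1 OR P4) OR P2)) over P1, P2, P3, P4 (16 rows)
Evaluate each row (bits = P1,P2,P3,P4, MSB first):
  row 0 [0000]: (((NOT 0 AND 0) OR (NOT 0 OR NOT 0)) XOR ((0 OR 0) OR 0)) -> 1
  row 1 [0001]: (((NOT 0 AND 0) OR (NOT 0 OR NOT 0)) XOR ((0 OR 1) OR 0)) -> 0
  row 2 [0010]: (((NOT 1 AND 0) OR (NOT 1 OR NOT 0)) XOR ((0 OR 0) OR 0)) -> 1
  row 3 [0011]: (((NOT 1 AND 0) OR (NOT 1 OR NOT 0)) XOR ((0 OR 1) OR 0)) -> 0
  row 4 [0100]: (((NOT 0 AND 0) OR (NOT 0 OR NOT 0)) XOR ((0 OR 0) OR 1)) -> 0
  row 5 [0101]: (((NOT 0 AND 0) OR (NOT 0 OR NOT 0)) XOR ((0 OR 1) OR 1)) -> 0
  row 6 [0110]: (((NOT 1 AND 0) OR (NOT 1 OR NOT 0)) XOR ((0 OR 0) OR 1)) -> 0
  row 7 [0111]: (((NOT 1 AND 0) OR (NOT 1 OR NOT 0)) XOR ((0 OR 1) OR 1)) -> 0
  row 8 [1000]: (((NOT 0 AND 1) OR (NOT 0 OR NOT 1)) XOR ((1 OR 0) OR 0)) -> 0
  row 9 [1001]: (((NOT 0 AND 1) OR (NOT 0 OR NOT 1)) XOR ((1 OR 1) OR 0)) -> 0
  row 10 [1010]: (((NOT 1 AND 1) OR (NOT 1 OR NOT 1)) XOR ((1 OR 0) OR 0)) -> 1
  row 11 [1011]: (((NOT 1 AND 1) OR (NOT 1 OR NOT 1)) XOR ((1 OR 1) OR 0)) -> 1
  row 12 [1100]: (((NOT 0 AND 1) OR (NOT 0 OR NOT 1)) XOR ((1 OR 0) OR 1)) -> 0
  row 13 [1101]: (((NOT 0 AND 1) OR (NOT 0 OR NOT 1)) XOR ((1 OR 1) OR 1)) -> 0
  row 14 [1110]: (((NOT 1 AND 1) OR (NOT 1 OR NOT 1)) XOR ((1 OR 0) OR 1)) -> 1
  row 15 [1111]: (((NOT 1 AND 1) OR (NOT 1 OR NOT 1)) XOR ((1 OR 1) OR 1)) -> 1
Full result column, 4 rows per line (P1,P2 fixed per line; P3,P4 runs 00..11 left to right):
  rows 0-3 [P1,P2=00]: 1010  = hex A
  rows 4-7 [P1,P2=01]: 0000  = hex 0
  rows 8-11 [P1,P2=10]: 0011  = hex 3
  rows 12-15 [P1,P2=11]: 0011  = hex 3
Output column (row 0 .. row 15) = 1010000000110011
Output column grouped in 4s = 1010 0000 0011 0011 = 0xA033
Convert to decimal digit by digit (value = value*16 + digit):
  A -> 10
  10*16 + 0 = 160
  160*16 + 3 = 2563
  2563*16 + 3 = 41011
Decimal = 41011

41011


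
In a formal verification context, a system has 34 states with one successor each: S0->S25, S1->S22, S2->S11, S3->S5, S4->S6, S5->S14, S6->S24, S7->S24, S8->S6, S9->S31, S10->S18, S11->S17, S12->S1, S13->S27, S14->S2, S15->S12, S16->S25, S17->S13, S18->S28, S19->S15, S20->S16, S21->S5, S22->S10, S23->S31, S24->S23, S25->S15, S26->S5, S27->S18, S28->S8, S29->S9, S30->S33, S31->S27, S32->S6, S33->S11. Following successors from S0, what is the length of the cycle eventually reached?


Trace from S0 until a state repeats:
  S0 -> S25 -> S15 -> S12 -> S1 -> S22 -> S10 -> S18 -> S28 -> S8 -> S6 -> S24 -> S23 -> S31 -> S27 -> S18
S18 first seen at step 7, revisited at step 15.
Cycle length = 15 - 7 = 8

8


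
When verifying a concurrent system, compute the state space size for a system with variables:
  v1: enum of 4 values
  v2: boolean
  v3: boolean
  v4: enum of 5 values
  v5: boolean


State space = product of domain sizes of all variables.
Domain sizes:
  v1 (enum of 4 values): 4
  v2 (boolean): 2
  v3 (boolean): 2
  v4 (enum of 5 values): 5
  v5 (boolean): 2
Product = 4 * 2 * 2 * 5 * 2 = 160

160


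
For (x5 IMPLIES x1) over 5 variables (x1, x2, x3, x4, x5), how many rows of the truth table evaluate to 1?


Formula: (x5 IMPLIES x1) over 5 vars (32 rows)
Evaluate each row (x1, x2, x3, x4, x5 as bits, MSB first):
  row 0 [00000]: (0 IMPLIES 0) -> 1
  row 1 [00001]: (1 IMPLIES 0) -> 0
  row 2 [00010]: (0 IMPLIES 0) -> 1
  row 3 [00011]: (1 IMPLIES 0) -> 0
  row 4 [00100]: (0 IMPLIES 0) -> 1
  row 5 [00101]: (1 IMPLIES 0) -> 0
  row 6 [00110]: (0 IMPLIES 0) -> 1
  row 7 [00111]: (1 IMPLIES 0) -> 0
  row 8 [01000]: (0 IMPLIES 0) -> 1
  row 9 [01001]: (1 IMPLIES 0) -> 0
  row 10 [01010]: (0 IMPLIES 0) -> 1
  row 11 [01011]: (1 IMPLIES 0) -> 0
  row 12 [01100]: (0 IMPLIES 0) -> 1
  row 13 [01101]: (1 IMPLIES 0) -> 0
  row 14 [01110]: (0 IMPLIES 0) -> 1
  row 15 [01111]: (1 IMPLIES 0) -> 0
  row 16 [10000]: (0 IMPLIES 1) -> 1
  row 17 [10001]: (1 IMPLIES 1) -> 1
  row 18 [10010]: (0 IMPLIES 1) -> 1
  row 19 [10011]: (1 IMPLIES 1) -> 1
  row 20 [10100]: (0 IMPLIES 1) -> 1
  row 21 [10101]: (1 IMPLIES 1) -> 1
  row 22 [10110]: (0 IMPLIES 1) -> 1
  row 23 [10111]: (1 IMPLIES 1) -> 1
  row 24 [11000]: (0 IMPLIES 1) -> 1
  row 25 [11001]: (1 IMPLIES 1) -> 1
  row 26 [11010]: (0 IMPLIES 1) -> 1
  row 27 [11011]: (1 IMPLIES 1) -> 1
  row 28 [11100]: (0 IMPLIES 1) -> 1
  row 29 [11101]: (1 IMPLIES 1) -> 1
  row 30 [11110]: (0 IMPLIES 1) -> 1
  row 31 [11111]: (1 IMPLIES 1) -> 1
Full result column, 8 rows per line (x1,x2 fixed per line; x3,x4,x5 runs 000..111 left to right):
  rows 0-7 [x1,x2=00]: 10101010  (ones: 4)
  rows 8-15 [x1,x2=01]: 10101010  (ones: 4)
  rows 16-23 [x1,x2=10]: 11111111  (ones: 8)
  rows 24-31 [x1,x2=11]: 11111111  (ones: 8)
Count of 1-rows = 4+4+8+8 = 24

24


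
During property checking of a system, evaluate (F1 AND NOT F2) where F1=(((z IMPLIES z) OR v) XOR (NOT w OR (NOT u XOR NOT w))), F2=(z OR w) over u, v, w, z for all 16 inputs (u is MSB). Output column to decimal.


F1 = (((z IMPLIES z) OR v) XOR (NOT w OR (NOT u XOR NOT w)))
F2 = (z OR w)
Counterexample to F1=>F2 is where F1=1 and F2=0.
Evaluate each row (bits = u,v,w,z, MSB first):
  row 0 [0000]: F1=0 F2=0 -> F1&~F2 -> 0
  row 1 [0001]: F1=0 F2=1 -> F1&~F2 -> 0
  row 2 [0010]: F1=0 F2=1 -> F1&~F2 -> 0
  row 3 [0011]: F1=0 F2=1 -> F1&~F2 -> 0
  row 4 [0100]: F1=0 F2=0 -> F1&~F2 -> 0
  row 5 [0101]: F1=0 F2=1 -> F1&~F2 -> 0
  row 6 [0110]: F1=0 F2=1 -> F1&~F2 -> 0
  row 7 [0111]: F1=0 F2=1 -> F1&~F2 -> 0
  row 8 [1000]: F1=0 F2=0 -> F1&~F2 -> 0
  row 9 [1001]: F1=0 F2=1 -> F1&~F2 -> 0
  row 10 [1010]: F1=1 F2=1 -> F1&~F2 -> 0
  row 11 [1011]: F1=1 F2=1 -> F1&~F2 -> 0
  row 12 [1100]: F1=0 F2=0 -> F1&~F2 -> 0
  row 13 [1101]: F1=0 F2=1 -> F1&~F2 -> 0
  row 14 [1110]: F1=1 F2=1 -> F1&~F2 -> 0
  row 15 [1111]: F1=1 F2=1 -> F1&~F2 -> 0
Full result column, 4 rows per line (u,v fixed per line; w,z runs 00..11 left to right):
  rows 0-3 [u,v=00]: 0000  = hex 0
  rows 4-7 [u,v=01]: 0000  = hex 0
  rows 8-11 [u,v=10]: 0000  = hex 0
  rows 12-15 [u,v=11]: 0000  = hex 0
Counterexample vector (row 0 .. row 15) = 0000000000000000
Output column grouped in 4s = 0000 0000 0000 0000 = 0x0000
Convert to decimal digit by digit (value = value*16 + digit):
  0 -> 0
  0*16 + 0 = 0
  0*16 + 0 = 0
  0*16 + 0 = 0
Decimal = 0

0


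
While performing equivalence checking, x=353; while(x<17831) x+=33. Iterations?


Step 1: x goes from 353 toward 17831 by 33; the body runs while x<17831, so iterations = ceil((bound-start)/step)
Step 2: Distance=17478
Step 3: ceil(17478/33)=530

530


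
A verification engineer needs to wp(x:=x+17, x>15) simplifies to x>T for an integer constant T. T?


Formula: wp(x:=E, P) = P[E/x] (substitute E for x in postcondition)
Step 1: Postcondition: x>15
Step 2: Substitute x+17 for x: x+17>15
Step 3: Solve for x: x > 15-17 = -2

-2


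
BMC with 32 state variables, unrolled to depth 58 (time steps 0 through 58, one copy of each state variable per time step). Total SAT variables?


BMC unrolls to depth k, creating one copy of each state var for steps 0..k.
Step count = 58 + 1 = 59 (steps 0 through 58)
Vars per step = 32
Total = 32 * 59 = 1888

1888


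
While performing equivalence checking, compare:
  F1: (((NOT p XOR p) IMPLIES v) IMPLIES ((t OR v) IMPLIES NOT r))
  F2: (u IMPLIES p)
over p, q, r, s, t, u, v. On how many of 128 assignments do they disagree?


F1 = (((NOT p XOR p) IMPLIES v) IMPLIES ((t OR v) IMPLIES NOT r))
F2 = (u IMPLIES p)
Evaluate both on each of 128 rows (bits = p,q,r,s,t,u,v):
  row 0 [0000000]: F1=1 F2=1 -> 0
  row 1 [0000001]: F1=1 F2=1 -> 0
  row 2 [0000010]: F1=1 F2=0 (differ) -> 1
  row 3 [0000011]: F1=1 F2=0 (differ) -> 1
  row 4 [0000100]: F1=1 F2=1 -> 0
  (every remaining row is evaluated the same way; all 128 results are listed next)
Full result column, 8 rows per line (p,q,r,s fixed per line; t,u,v runs 000..111 left to right):
  rows 0-7 [p,q,r,s=0000]: 00110011  (ones: 4)
  rows 8-15 [p,q,r,s=0001]: 00110011  (ones: 4)
  rows 16-23 [p,q,r,s=0010]: 01100110  (ones: 4)
  rows 24-31 [p,q,r,s=0011]: 01100110  (ones: 4)
  rows 32-39 [p,q,r,s=0100]: 00110011  (ones: 4)
  rows 40-47 [p,q,r,s=0101]: 00110011  (ones: 4)
  rows 48-55 [p,q,r,s=0110]: 01100110  (ones: 4)
  rows 56-63 [p,q,r,s=0111]: 01100110  (ones: 4)
  rows 64-71 [p,q,r,s=1000]: 00000000  (ones: 0)
  rows 72-79 [p,q,r,s=1001]: 00000000  (ones: 0)
  rows 80-87 [p,q,r,s=1010]: 01010101  (ones: 4)
  rows 88-95 [p,q,r,s=1011]: 01010101  (ones: 4)
  rows 96-103 [p,q,r,s=1100]: 00000000  (ones: 0)
  rows 104-111 [p,q,r,s=1101]: 00000000  (ones: 0)
  rows 112-119 [p,q,r,s=1110]: 01010101  (ones: 4)
  rows 120-127 [p,q,r,s=1111]: 01010101  (ones: 4)
Disagreements = 4+4+4+4+4+4+4+4+0+0+4+4+0+0+4+4 = 48

48


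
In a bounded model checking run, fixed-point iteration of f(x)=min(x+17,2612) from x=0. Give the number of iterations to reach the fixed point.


Step 1: x=0, cap=2612, increment=17
Step 2: x grows by 17 each step until capped at 2612; fixed point is x=2612
Step 3: iterations = ceil(2612/17) = 154

154
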